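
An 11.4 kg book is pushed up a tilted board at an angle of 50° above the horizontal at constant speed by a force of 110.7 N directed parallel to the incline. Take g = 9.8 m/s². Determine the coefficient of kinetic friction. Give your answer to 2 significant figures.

0.35

At constant speed ΣF = 0 along the incline. The applied 110.7 N acts up the slope; the weight component mg sin 50° = 85.582 N and kinetic friction μN both act down the slope.
So 110.7 = 85.582 + μ × 71.812, giving μ = (110.7 − 85.582) / 71.812 = 0.3498.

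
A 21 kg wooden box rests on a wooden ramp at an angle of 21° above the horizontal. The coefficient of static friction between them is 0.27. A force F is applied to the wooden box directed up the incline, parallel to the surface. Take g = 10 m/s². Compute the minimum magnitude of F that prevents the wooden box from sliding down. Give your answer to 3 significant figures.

22.3 N

The normal force is N = mg cos 21° = 196.052 N. With F at its minimum the wooden box is on the verge of sliding down, so static friction is at its maximum μ_s N = 0.27 × 196.052 = 52.934 N and acts up the slope.
Equilibrium along the incline: F + μ_s N = mg sin 21°, so F = 75.257 − 52.934 = 22.323 N.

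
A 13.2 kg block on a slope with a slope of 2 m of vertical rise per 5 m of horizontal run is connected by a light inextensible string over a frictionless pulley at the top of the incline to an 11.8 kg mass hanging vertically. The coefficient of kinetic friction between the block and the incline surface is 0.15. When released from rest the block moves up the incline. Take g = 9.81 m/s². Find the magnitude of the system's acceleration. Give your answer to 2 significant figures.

For the block on the incline: the weight component along the slope is m₁g sin 21.80° = 13.2 × 9.81 × 0.3714 = 48.093 N and the normal force is N = m₁g cos 21.80° = 120.230 N.
Kinetic friction opposes the block's motion up the incline: f = μN = 0.15 × 120.230 = 18.035 N acting down the slope.
Newton's second law for the block (up-slope positive): T − 48.093 − 18.035 = 13.2 a. For the hanging mass (downward positive): 11.8 × 9.81 − T = 11.8 a.
Adding the two equations eliminates T: 49.630 = 25 a, so a = 1.9852 m/s².

2.0 m/s²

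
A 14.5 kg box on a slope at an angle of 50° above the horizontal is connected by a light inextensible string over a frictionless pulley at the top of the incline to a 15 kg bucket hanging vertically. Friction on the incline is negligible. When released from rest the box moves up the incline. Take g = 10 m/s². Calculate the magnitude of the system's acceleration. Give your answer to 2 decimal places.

For the box on the incline: the weight component along the slope is m₁g sin 50° = 14.5 × 10 × 0.7660 = 111.070 N and the normal force is N = m₁g cos 50° = 93.204 N.
Newton's second law for the box (up-slope positive): T − 111.070 = 14.5 a. For the hanging bucket (downward positive): 15 × 10 − T = 15 a.
Adding the two equations eliminates T: 38.930 = 29.5 a, so a = 1.3197 m/s².

1.32 m/s²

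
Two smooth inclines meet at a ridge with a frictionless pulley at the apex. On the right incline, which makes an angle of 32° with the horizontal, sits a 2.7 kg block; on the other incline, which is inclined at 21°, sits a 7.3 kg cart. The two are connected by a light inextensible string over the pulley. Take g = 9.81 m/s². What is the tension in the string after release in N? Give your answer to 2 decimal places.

Resolve each weight along its own incline: the 2.7 kg mass has component 2.7 × 9.81 × sin 32° = 14.036 N down its slope, and the 7.3 kg mass has 7.3 × 9.81 × sin 21° = 25.664 N down its slope.
The 7.3 kg side's 25.664 N exceeds the other side's 14.036 N, so that mass slides down and the 2.7 kg mass slides up. Taking that direction as positive, Newton's second law for the whole system gives 25.664 − 14.036 = (2.7 + 7.3) a, so a = 11.628 / 10 = 1.1628 m/s².
For the 2.7 kg mass (up-slope positive): T − 14.036 = 2.7 × 1.1628, so T = 17.176 N.

17.18 N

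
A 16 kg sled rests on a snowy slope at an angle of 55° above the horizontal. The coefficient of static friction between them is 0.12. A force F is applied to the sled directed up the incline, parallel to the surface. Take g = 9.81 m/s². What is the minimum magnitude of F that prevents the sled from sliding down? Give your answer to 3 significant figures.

The normal force is N = mg cos 55° = 90.029 N. With F at its minimum the sled is on the verge of sliding down, so static friction is at its maximum μ_s N = 0.12 × 90.029 = 10.803 N and acts up the slope.
Equilibrium along the incline: F + μ_s N = mg sin 55°, so F = 128.574 − 10.803 = 117.771 N.

118 N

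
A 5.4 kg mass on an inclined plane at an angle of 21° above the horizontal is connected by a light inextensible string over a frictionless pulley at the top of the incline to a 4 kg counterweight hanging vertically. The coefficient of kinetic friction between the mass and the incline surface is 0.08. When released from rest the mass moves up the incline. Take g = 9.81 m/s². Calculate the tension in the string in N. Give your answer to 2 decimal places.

32.30 N

For the mass on the incline: the weight component along the slope is m₁g sin 21° = 5.4 × 9.81 × 0.3584 = 18.986 N and the normal force is N = m₁g cos 21° = 49.455 N.
Kinetic friction opposes the mass's motion up the incline: f = μN = 0.08 × 49.455 = 3.956 N acting down the slope.
Newton's second law for the mass (up-slope positive): T − 18.986 − 3.956 = 5.4 a. For the hanging counterweight (downward positive): 4 × 9.81 − T = 4 a.
Adding the two equations eliminates T: 16.298 = 9.4 a, so a = 1.7338 m/s².
Then from the hanging counterweight's equation, T = 4 × (9.81 − 1.7338) = 32.305 N.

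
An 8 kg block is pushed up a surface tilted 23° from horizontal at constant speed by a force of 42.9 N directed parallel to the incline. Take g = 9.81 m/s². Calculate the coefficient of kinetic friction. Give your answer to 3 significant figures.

At constant speed ΣF = 0 along the incline. The applied 42.9 N acts up the slope; the weight component mg sin 23° = 30.665 N and kinetic friction μN both act down the slope.
So 42.9 = 30.665 + μ × 72.241, giving μ = (42.9 − 30.665) / 72.241 = 0.1694.

0.169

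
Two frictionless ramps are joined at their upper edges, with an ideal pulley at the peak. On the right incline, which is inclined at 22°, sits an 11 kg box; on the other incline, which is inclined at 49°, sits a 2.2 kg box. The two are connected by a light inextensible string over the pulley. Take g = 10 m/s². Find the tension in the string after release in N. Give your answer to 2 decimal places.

20.70 N

Resolve each weight along its own incline: the 11 kg mass has component 11 × 10 × sin 22° = 41.207 N down its slope, and the 2.2 kg mass has 2.2 × 10 × sin 49° = 16.604 N down its slope.
The 11 kg side's 41.207 N exceeds the other side's 16.604 N, so that mass slides down and the 2.2 kg mass slides up. Taking that direction as positive, Newton's second law for the whole system gives 41.207 − 16.604 = (11 + 2.2) a, so a = 24.603 / 13.2 = 1.8639 m/s².
For the 2.2 kg mass (up-slope positive): T − 16.604 = 2.2 × 1.8639, so T = 20.705 N.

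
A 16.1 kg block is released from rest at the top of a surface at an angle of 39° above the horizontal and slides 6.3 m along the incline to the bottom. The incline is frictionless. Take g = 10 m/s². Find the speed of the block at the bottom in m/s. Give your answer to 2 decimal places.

The weight component along the incline is mg sin 39° = 101.321 N and the normal force is N = mg cos 39° = 125.120 N.
With no friction, a = g sin 39° = 6.2932 m/s².
Starting from rest over a distance of 6.3 m, v² = 2aL = 2 × 6.2932 × 6.3 = 79.2943, so v = 8.9047 m/s.

8.90 m/s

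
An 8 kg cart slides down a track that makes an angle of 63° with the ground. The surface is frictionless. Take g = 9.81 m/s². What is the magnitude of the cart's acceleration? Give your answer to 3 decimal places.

Resolving the weight along the incline: the component pulling the cart down the slope is mg sin 63° = 8 × 9.81 × 0.8910 = 69.926 N, and the normal force is N = mg cos 63° = 8 × 9.81 × 0.4540 = 35.630 N.
With no friction the net force along the incline is 69.926 N, so a = g sin 63° = 69.926 / 8 = 8.7408 m/s².

8.741 m/s²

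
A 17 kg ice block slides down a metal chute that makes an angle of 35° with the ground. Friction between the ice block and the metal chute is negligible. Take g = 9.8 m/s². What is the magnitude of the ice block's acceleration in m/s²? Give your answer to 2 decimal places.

5.62 m/s²

Resolving the weight along the incline: the component pulling the ice block down the slope is mg sin 35° = 17 × 9.8 × 0.5736 = 95.562 N, and the normal force is N = mg cos 35° = 17 × 9.8 × 0.8192 = 136.479 N.
With no friction the net force along the incline is 95.562 N, so a = g sin 35° = 95.562 / 17 = 5.6213 m/s².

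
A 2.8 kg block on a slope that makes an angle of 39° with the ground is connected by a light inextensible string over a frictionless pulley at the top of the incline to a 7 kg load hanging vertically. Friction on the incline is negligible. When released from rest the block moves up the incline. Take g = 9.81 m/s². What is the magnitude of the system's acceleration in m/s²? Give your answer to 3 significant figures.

5.24 m/s²

For the block on the incline: the weight component along the slope is m₁g sin 39° = 2.8 × 9.81 × 0.6293 = 17.286 N and the normal force is N = m₁g cos 39° = 21.347 N.
Newton's second law for the block (up-slope positive): T − 17.286 = 2.8 a. For the hanging load (downward positive): 7 × 9.81 − T = 7 a.
Adding the two equations eliminates T: 51.384 = 9.8 a, so a = 5.2433 m/s².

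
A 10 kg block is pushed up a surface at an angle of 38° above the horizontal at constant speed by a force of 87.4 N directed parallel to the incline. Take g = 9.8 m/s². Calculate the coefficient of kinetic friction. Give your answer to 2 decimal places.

0.35

At constant speed ΣF = 0 along the incline. The applied 87.4 N acts up the slope; the weight component mg sin 38° = 60.335 N and kinetic friction μN both act down the slope.
So 87.4 = 60.335 + μ × 77.225, giving μ = (87.4 − 60.335) / 77.225 = 0.3505.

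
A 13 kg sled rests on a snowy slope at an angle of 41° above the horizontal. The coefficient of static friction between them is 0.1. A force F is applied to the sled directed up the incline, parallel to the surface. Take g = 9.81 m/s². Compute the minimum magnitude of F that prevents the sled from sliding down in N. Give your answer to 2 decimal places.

74.04 N

The normal force is N = mg cos 41° = 96.248 N. With F at its minimum the sled is on the verge of sliding down, so static friction is at its maximum μ_s N = 0.1 × 96.248 = 9.625 N and acts up the slope.
Equilibrium along the incline: F + μ_s N = mg sin 41°, so F = 83.667 − 9.625 = 74.042 N.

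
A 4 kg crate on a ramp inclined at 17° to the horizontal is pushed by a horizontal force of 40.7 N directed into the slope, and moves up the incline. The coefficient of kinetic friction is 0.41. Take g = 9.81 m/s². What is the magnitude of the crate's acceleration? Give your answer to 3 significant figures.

1.80 m/s²

The horizontal push has components F cos 17° = 40.7 × 0.9563 = 38.921 N up the incline and F sin 17° = 40.7 × 0.2924 = 11.901 N pressing into the surface.
The normal force is therefore N = mg cos 17° + F sin 17° = 37.525 + 11.901 = 49.426 N, and kinetic friction down the slope is μN = 0.41 × 49.426 = 20.265 N.
Along the incline: F cos 17° − mg sin 17° − μN = ma, so 38.921 − 11.474 − 20.265 = 4 a, giving a = 1.7955 m/s².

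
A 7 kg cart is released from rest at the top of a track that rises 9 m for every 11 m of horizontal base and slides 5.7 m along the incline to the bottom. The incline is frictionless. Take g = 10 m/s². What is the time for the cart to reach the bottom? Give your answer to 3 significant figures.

1.34 s

The weight component along the incline is mg sin 39.29° = 44.327 N and the normal force is N = mg cos 39.29° = 54.177 N.
With no friction, a = g sin 39.29° = 6.3324 m/s².
Starting from rest, L = ½at², so t = √(2L/a) = √(2 × 5.7 / 6.3324) = 1.3417 s.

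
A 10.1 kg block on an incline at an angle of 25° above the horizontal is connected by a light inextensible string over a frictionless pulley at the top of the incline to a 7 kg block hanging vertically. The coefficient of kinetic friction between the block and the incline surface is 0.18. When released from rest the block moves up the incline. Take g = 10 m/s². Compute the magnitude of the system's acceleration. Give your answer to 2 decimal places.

0.63 m/s²

For the block on the incline: the weight component along the slope is m₁g sin 25° = 10.1 × 10 × 0.4226 = 42.683 N and the normal force is N = m₁g cos 25° = 91.537 N.
Kinetic friction opposes the block's motion up the incline: f = μN = 0.18 × 91.537 = 16.477 N acting down the slope.
Newton's second law for the block (up-slope positive): T − 42.683 − 16.477 = 10.1 a. For the hanging block (downward positive): 7 × 10 − T = 7 a.
Adding the two equations eliminates T: 10.840 = 17.1 a, so a = 0.6339 m/s².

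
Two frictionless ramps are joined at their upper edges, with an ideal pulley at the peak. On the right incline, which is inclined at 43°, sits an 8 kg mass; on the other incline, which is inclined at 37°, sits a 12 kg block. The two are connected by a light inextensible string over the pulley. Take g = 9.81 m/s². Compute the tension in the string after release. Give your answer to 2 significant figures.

60 N

Resolve each weight along its own incline: the 8 kg mass has component 8 × 9.81 × sin 43° = 53.523 N down its slope, and the 12 kg mass has 12 × 9.81 × sin 37° = 70.846 N down its slope.
The 12 kg side's 70.846 N exceeds the other side's 53.523 N, so that mass slides down and the 8 kg mass slides up. Taking that direction as positive, Newton's second law for the whole system gives 70.846 − 53.523 = (8 + 12) a, so a = 17.323 / 20 = 0.8661 m/s².
For the 8 kg mass (up-slope positive): T − 53.523 = 8 × 0.8661, so T = 60.452 N.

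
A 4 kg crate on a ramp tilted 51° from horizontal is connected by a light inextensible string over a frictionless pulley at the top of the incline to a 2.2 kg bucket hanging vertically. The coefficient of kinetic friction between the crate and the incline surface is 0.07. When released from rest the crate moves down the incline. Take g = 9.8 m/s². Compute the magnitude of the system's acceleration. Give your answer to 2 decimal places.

For the crate on the incline: the weight component along the slope is m₁g sin 51° = 4 × 9.8 × 0.7771 = 30.462 N and the normal force is N = m₁g cos 51° = 24.669 N.
Kinetic friction opposes the crate's motion down the incline: f = μN = 0.07 × 24.669 = 1.727 N acting up the slope.
Newton's second law for the crate (down-slope positive): 30.462 − 1.727 − T = 4 a. For the hanging bucket (upward positive): T − 2.2 × 9.8 = 2.2 a.
Adding the two equations eliminates T: 7.175 = 6.2 a, so a = 1.1573 m/s².

1.16 m/s²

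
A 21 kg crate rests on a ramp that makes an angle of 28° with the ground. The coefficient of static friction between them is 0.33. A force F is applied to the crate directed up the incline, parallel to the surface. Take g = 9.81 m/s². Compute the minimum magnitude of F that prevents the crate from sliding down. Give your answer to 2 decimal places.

The normal force is N = mg cos 28° = 181.896 N. With F at its minimum the crate is on the verge of sliding down, so static friction is at its maximum μ_s N = 0.33 × 181.896 = 60.026 N and acts up the slope.
Equilibrium along the incline: F + μ_s N = mg sin 28°, so F = 96.716 − 60.026 = 36.690 N.

36.69 N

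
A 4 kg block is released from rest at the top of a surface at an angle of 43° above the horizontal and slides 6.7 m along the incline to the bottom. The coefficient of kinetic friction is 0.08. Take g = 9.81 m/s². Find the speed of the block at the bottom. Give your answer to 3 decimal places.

The weight component along the incline is mg sin 43° = 26.762 N and the normal force is N = mg cos 43° = 28.698 N.
Friction up the slope is f = μN = 0.08 × 28.698 = 2.296 N, so the net downslope force is 26.762 − 2.296 = 24.466 N and a = 24.466 / 4 = 6.1165 m/s².
Starting from rest over a distance of 6.7 m, v² = 2aL = 2 × 6.1165 × 6.7 = 81.9611, so v = 9.0532 m/s.

9.053 m/s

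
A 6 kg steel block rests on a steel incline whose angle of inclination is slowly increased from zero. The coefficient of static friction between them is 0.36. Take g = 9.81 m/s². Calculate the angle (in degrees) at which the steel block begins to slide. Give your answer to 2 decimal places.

At the threshold of sliding, static friction is at its maximum μ_s N and exactly balances the weight component along the incline: mg sin θ = μ_s mg cos θ.
Hence tan θ = μ_s = 0.36, so θ = arctan(0.36) = 19.7989°.

19.80°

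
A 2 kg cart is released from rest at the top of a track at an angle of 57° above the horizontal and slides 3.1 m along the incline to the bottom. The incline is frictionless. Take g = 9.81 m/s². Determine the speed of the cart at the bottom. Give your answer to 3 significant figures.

7.14 m/s

The weight component along the incline is mg sin 57° = 16.455 N and the normal force is N = mg cos 57° = 10.686 N.
With no friction, a = g sin 57° = 8.2274 m/s².
Starting from rest over a distance of 3.1 m, v² = 2aL = 2 × 8.2274 × 3.1 = 51.0099, so v = 7.1421 m/s.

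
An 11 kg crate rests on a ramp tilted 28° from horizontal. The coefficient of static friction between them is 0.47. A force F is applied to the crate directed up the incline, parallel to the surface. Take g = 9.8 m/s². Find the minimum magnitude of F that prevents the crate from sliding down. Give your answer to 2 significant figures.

The normal force is N = mg cos 28° = 95.182 N. With F at its minimum the crate is on the verge of sliding down, so static friction is at its maximum μ_s N = 0.47 × 95.182 = 44.736 N and acts up the slope.
Equilibrium along the incline: F + μ_s N = mg sin 28°, so F = 50.609 − 44.736 = 5.873 N.

5.9 N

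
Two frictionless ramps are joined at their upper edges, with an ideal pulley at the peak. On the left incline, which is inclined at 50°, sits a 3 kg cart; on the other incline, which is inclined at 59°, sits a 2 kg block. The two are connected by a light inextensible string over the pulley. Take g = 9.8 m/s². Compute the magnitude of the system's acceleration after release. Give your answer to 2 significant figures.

1.1 m/s²

Resolve each weight along its own incline: the 3 kg mass has component 3 × 9.8 × sin 50° = 22.522 N down its slope, and the 2 kg mass has 2 × 9.8 × sin 59° = 16.800 N down its slope.
The 3 kg side's 22.522 N exceeds the other side's 16.800 N, so that mass slides down and the 2 kg mass slides up. Taking that direction as positive, Newton's second law for the whole system gives 22.522 − 16.800 = (3 + 2) a, so a = 5.722 / 5 = 1.1444 m/s².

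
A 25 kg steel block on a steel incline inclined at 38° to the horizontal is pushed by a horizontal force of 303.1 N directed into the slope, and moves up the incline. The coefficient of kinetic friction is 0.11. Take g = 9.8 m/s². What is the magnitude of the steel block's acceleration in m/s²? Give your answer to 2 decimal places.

The horizontal push has components F cos 38° = 303.1 × 0.7880 = 238.843 N up the incline and F sin 38° = 303.1 × 0.6157 = 186.619 N pressing into the surface.
The normal force is therefore N = mg cos 38° + F sin 38° = 193.060 + 186.619 = 379.679 N, and kinetic friction down the slope is μN = 0.11 × 379.679 = 41.765 N.
Along the incline: F cos 38° − mg sin 38° − μN = ma, so 238.843 − 150.847 − 41.765 = 25 a, giving a = 1.8492 m/s².

1.85 m/s²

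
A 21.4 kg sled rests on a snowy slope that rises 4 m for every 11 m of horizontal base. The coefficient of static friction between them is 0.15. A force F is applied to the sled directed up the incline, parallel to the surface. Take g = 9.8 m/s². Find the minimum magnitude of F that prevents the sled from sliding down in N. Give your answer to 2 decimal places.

The normal force is N = mg cos 19.98° = 197.093 N. With F at its minimum the sled is on the verge of sliding down, so static friction is at its maximum μ_s N = 0.15 × 197.093 = 29.564 N and acts up the slope.
Equilibrium along the incline: F + μ_s N = mg sin 19.98°, so F = 71.670 − 29.564 = 42.106 N.

42.11 N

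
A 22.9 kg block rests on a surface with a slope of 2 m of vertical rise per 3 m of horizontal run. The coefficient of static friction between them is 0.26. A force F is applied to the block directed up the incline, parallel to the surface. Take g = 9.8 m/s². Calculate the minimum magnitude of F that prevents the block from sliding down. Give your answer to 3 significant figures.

The normal force is N = mg cos 33.69° = 186.729 N. With F at its minimum the block is on the verge of sliding down, so static friction is at its maximum μ_s N = 0.26 × 186.729 = 48.550 N and acts up the slope.
Equilibrium along the incline: F + μ_s N = mg sin 33.69°, so F = 124.486 − 48.550 = 75.936 N.

75.9 N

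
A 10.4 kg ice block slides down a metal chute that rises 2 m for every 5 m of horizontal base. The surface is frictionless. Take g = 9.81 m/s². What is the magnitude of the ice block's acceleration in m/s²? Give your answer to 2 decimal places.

Resolving the weight along the incline: the component pulling the ice block down the slope is mg sin 21.80° = 10.4 × 9.81 × 0.3714 = 37.892 N, and the normal force is N = mg cos 21.80° = 10.4 × 9.81 × 0.9285 = 94.729 N.
With no friction the net force along the incline is 37.892 N, so a = g sin 21.80° = 37.892 / 10.4 = 3.6435 m/s².

3.64 m/s²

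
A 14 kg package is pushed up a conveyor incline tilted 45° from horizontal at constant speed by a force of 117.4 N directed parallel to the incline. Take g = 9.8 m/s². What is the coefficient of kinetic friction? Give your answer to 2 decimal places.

At constant speed ΣF = 0 along the incline. The applied 117.4 N acts up the slope; the weight component mg sin 45° = 97.015 N and kinetic friction μN both act down the slope.
So 117.4 = 97.015 + μ × 97.015, giving μ = (117.4 − 97.015) / 97.015 = 0.2101.

0.21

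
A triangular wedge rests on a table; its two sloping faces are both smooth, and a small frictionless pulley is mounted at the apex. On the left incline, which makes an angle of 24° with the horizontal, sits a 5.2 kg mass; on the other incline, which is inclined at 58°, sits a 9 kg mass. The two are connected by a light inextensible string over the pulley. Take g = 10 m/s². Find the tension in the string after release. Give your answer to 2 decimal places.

Resolve each weight along its own incline: the 5.2 kg mass has component 5.2 × 10 × sin 24° = 21.150 N down its slope, and the 9 kg mass has 9 × 10 × sin 58° = 76.324 N down its slope.
The 9 kg side's 76.324 N exceeds the other side's 21.150 N, so that mass slides down and the 5.2 kg mass slides up. Taking that direction as positive, Newton's second law for the whole system gives 76.324 − 21.150 = (5.2 + 9) a, so a = 55.174 / 14.2 = 3.8855 m/s².
For the 5.2 kg mass (up-slope positive): T − 21.150 = 5.2 × 3.8855, so T = 41.355 N.

41.35 N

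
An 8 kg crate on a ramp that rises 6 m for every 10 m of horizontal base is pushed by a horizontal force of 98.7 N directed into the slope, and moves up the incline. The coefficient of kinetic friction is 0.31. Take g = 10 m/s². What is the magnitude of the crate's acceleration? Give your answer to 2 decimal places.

0.81 m/s²

The horizontal push has components F cos 30.96° = 98.7 × 0.8575 = 84.635 N up the incline and F sin 30.96° = 98.7 × 0.5145 = 50.781 N pressing into the surface.
The normal force is therefore N = mg cos 30.96° + F sin 30.96° = 68.600 + 50.781 = 119.381 N, and kinetic friction down the slope is μN = 0.31 × 119.381 = 37.008 N.
Along the incline: F cos 30.96° − mg sin 30.96° − μN = ma, so 84.635 − 41.160 − 37.008 = 8 a, giving a = 0.8084 m/s².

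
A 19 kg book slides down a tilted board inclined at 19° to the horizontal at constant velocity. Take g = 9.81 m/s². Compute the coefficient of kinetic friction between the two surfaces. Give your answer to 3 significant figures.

At constant velocity the net force along the incline is zero: mg sin 19° = μ mg cos 19°.
So μ = tan 19° = 0.3256 / 0.9455 = 0.3444.

0.344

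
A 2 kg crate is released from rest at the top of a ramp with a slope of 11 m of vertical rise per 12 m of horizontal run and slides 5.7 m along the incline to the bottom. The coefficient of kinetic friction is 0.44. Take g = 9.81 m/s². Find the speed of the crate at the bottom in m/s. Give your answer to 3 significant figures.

6.27 m/s

The weight component along the incline is mg sin 42.51° = 13.258 N and the normal force is N = mg cos 42.51° = 14.463 N.
Friction up the slope is f = μN = 0.44 × 14.463 = 6.364 N, so the net downslope force is 13.258 − 6.364 = 6.894 N and a = 6.894 / 2 = 3.4470 m/s².
Starting from rest over a distance of 5.7 m, v² = 2aL = 2 × 3.4470 × 5.7 = 39.2958, so v = 6.2686 m/s.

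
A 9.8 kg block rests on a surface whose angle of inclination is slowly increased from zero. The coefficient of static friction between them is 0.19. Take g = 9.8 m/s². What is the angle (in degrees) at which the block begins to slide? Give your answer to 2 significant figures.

11°

At the threshold of sliding, static friction is at its maximum μ_s N and exactly balances the weight component along the incline: mg sin θ = μ_s mg cos θ.
Hence tan θ = μ_s = 0.19, so θ = arctan(0.19) = 10.7580°.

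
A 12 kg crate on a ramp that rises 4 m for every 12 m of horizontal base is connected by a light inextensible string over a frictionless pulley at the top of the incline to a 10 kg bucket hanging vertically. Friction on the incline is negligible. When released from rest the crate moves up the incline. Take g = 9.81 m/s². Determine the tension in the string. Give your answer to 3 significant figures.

For the crate on the incline: the weight component along the slope is m₁g sin 18.43° = 12 × 9.81 × 0.3162 = 37.223 N and the normal force is N = m₁g cos 18.43° = 111.679 N.
Newton's second law for the crate (up-slope positive): T − 37.223 = 12 a. For the hanging bucket (downward positive): 10 × 9.81 − T = 10 a.
Adding the two equations eliminates T: 60.877 = 22 a, so a = 2.7671 m/s².
Then from the hanging bucket's equation, T = 10 × (9.81 − 2.7671) = 70.429 N.

70.4 N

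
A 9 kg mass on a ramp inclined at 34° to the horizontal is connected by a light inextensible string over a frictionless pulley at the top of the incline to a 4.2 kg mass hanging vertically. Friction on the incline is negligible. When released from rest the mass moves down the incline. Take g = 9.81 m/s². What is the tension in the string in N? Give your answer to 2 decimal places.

43.80 N

For the mass on the incline: the weight component along the slope is m₁g sin 34° = 9 × 9.81 × 0.5592 = 49.372 N and the normal force is N = m₁g cos 34° = 73.196 N.
Newton's second law for the mass (down-slope positive): 49.372 − T = 9 a. For the hanging mass (upward positive): T − 4.2 × 9.81 = 4.2 a.
Adding the two equations eliminates T: 8.170 = 13.2 a, so a = 0.6189 m/s².
Then from the hanging mass's equation, T = 4.2 × (9.81 + 0.6189) = 43.801 N.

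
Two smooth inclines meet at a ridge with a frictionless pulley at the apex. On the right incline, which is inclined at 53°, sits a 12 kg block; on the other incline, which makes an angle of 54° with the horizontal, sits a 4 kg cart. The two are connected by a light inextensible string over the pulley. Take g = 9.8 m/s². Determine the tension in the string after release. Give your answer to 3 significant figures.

47.3 N

Resolve each weight along its own incline: the 12 kg mass has component 12 × 9.8 × sin 53° = 93.920 N down its slope, and the 4 kg mass has 4 × 9.8 × sin 54° = 31.713 N down its slope.
The 12 kg side's 93.920 N exceeds the other side's 31.713 N, so that mass slides down and the 4 kg mass slides up. Taking that direction as positive, Newton's second law for the whole system gives 93.920 − 31.713 = (12 + 4) a, so a = 62.207 / 16 = 3.8879 m/s².
For the 4 kg mass (up-slope positive): T − 31.713 = 4 × 3.8879, so T = 47.265 N.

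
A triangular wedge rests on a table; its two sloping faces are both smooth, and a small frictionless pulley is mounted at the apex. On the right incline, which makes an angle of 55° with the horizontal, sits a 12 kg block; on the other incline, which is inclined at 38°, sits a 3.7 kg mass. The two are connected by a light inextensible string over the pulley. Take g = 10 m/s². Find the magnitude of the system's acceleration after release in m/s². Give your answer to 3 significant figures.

4.81 m/s²

Resolve each weight along its own incline: the 12 kg mass has component 12 × 10 × sin 55° = 98.298 N down its slope, and the 3.7 kg mass has 3.7 × 10 × sin 38° = 22.779 N down its slope.
The 12 kg side's 98.298 N exceeds the other side's 22.779 N, so that mass slides down and the 3.7 kg mass slides up. Taking that direction as positive, Newton's second law for the whole system gives 98.298 − 22.779 = (12 + 3.7) a, so a = 75.519 / 15.7 = 4.8101 m/s².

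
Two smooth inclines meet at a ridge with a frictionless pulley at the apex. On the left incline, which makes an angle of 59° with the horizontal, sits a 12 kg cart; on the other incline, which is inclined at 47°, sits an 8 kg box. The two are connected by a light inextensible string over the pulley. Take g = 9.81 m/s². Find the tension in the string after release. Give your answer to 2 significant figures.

75 N

Resolve each weight along its own incline: the 12 kg mass has component 12 × 9.81 × sin 59° = 100.906 N down its slope, and the 8 kg mass has 8 × 9.81 × sin 47° = 57.397 N down its slope.
The 12 kg side's 100.906 N exceeds the other side's 57.397 N, so that mass slides down and the 8 kg mass slides up. Taking that direction as positive, Newton's second law for the whole system gives 100.906 − 57.397 = (12 + 8) a, so a = 43.509 / 20 = 2.1755 m/s².
For the 8 kg mass (up-slope positive): T − 57.397 = 8 × 2.1755, so T = 74.801 N.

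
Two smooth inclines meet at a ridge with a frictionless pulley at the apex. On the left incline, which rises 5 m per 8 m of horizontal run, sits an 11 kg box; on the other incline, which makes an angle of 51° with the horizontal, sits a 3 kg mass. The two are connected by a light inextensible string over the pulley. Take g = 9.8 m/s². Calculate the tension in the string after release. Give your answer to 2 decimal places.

30.20 N

Resolve each weight along its own incline: the 11 kg mass has component 11 × 9.8 × sin 32.01° = 57.134 N down its slope, and the 3 kg mass has 3 × 9.8 × sin 51° = 22.848 N down its slope.
The 11 kg side's 57.134 N exceeds the other side's 22.848 N, so that mass slides down and the 3 kg mass slides up. Taking that direction as positive, Newton's second law for the whole system gives 57.134 − 22.848 = (11 + 3) a, so a = 34.286 / 14 = 2.4490 m/s².
For the 3 kg mass (up-slope positive): T − 22.848 = 3 × 2.4490, so T = 30.195 N.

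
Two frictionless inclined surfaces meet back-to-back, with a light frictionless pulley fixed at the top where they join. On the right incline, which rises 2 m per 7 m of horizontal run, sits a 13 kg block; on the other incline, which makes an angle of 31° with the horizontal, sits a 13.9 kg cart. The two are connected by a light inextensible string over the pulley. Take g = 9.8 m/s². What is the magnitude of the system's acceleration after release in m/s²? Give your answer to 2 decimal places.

1.31 m/s²

Resolve each weight along its own incline: the 13 kg mass has component 13 × 9.8 × sin 15.95° = 34.999 N down its slope, and the 13.9 kg mass has 13.9 × 9.8 × sin 31° = 70.158 N down its slope.
The 13.9 kg side's 70.158 N exceeds the other side's 34.999 N, so that mass slides down and the 13 kg mass slides up. Taking that direction as positive, Newton's second law for the whole system gives 70.158 − 34.999 = (13 + 13.9) a, so a = 35.159 / 26.9 = 1.3070 m/s².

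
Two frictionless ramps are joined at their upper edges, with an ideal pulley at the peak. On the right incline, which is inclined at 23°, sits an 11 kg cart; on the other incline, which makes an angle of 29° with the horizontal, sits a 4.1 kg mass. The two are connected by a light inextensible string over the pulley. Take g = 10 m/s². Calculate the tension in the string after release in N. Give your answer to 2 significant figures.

26 N

Resolve each weight along its own incline: the 11 kg mass has component 11 × 10 × sin 23° = 42.980 N down its slope, and the 4.1 kg mass has 4.1 × 10 × sin 29° = 19.877 N down its slope.
The 11 kg side's 42.980 N exceeds the other side's 19.877 N, so that mass slides down and the 4.1 kg mass slides up. Taking that direction as positive, Newton's second law for the whole system gives 42.980 − 19.877 = (11 + 4.1) a, so a = 23.103 / 15.1 = 1.5300 m/s².
For the 4.1 kg mass (up-slope positive): T − 19.877 = 4.1 × 1.5300, so T = 26.150 N.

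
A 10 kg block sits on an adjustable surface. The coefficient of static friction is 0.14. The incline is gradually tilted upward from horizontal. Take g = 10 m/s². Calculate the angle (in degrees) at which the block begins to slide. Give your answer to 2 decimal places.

At the threshold of sliding, static friction is at its maximum μ_s N and exactly balances the weight component along the incline: mg sin θ = μ_s mg cos θ.
Hence tan θ = μ_s = 0.14, so θ = arctan(0.14) = 7.9696°.

7.97°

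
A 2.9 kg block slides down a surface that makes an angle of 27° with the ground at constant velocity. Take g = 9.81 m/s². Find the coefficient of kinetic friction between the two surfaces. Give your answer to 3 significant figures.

0.510

At constant velocity the net force along the incline is zero: mg sin 27° = μ mg cos 27°.
So μ = tan 27° = 0.4540 / 0.8910 = 0.5095.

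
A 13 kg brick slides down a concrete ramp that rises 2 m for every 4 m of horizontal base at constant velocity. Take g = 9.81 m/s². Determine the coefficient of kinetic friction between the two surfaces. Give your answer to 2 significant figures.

At constant velocity the net force along the incline is zero: mg sin 26.57° = μ mg cos 26.57°.
So μ = tan 26.57° = 0.4472 / 0.8944 = 0.5000.

0.50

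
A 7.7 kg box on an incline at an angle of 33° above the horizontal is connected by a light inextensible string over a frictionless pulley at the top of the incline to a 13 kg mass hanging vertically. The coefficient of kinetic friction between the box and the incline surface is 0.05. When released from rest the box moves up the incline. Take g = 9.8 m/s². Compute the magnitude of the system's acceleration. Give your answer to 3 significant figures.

For the box on the incline: the weight component along the slope is m₁g sin 33° = 7.7 × 9.8 × 0.5446 = 41.096 N and the normal force is N = m₁g cos 33° = 63.286 N.
Kinetic friction opposes the box's motion up the incline: f = μN = 0.05 × 63.286 = 3.164 N acting down the slope.
Newton's second law for the box (up-slope positive): T − 41.096 − 3.164 = 7.7 a. For the hanging mass (downward positive): 13 × 9.8 − T = 13 a.
Adding the two equations eliminates T: 83.140 = 20.7 a, so a = 4.0164 m/s².

4.02 m/s²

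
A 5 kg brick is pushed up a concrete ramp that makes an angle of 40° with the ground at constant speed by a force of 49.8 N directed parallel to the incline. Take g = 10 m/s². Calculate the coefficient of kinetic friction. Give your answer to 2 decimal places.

At constant speed ΣF = 0 along the incline. The applied 49.8 N acts up the slope; the weight component mg sin 40° = 32.139 N and kinetic friction μN both act down the slope.
So 49.8 = 32.139 + μ × 38.302, giving μ = (49.8 − 32.139) / 38.302 = 0.4611.

0.46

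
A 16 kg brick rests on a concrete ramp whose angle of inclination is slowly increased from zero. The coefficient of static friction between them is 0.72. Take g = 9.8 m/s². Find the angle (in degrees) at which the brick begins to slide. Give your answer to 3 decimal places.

35.754°

At the threshold of sliding, static friction is at its maximum μ_s N and exactly balances the weight component along the incline: mg sin θ = μ_s mg cos θ.
Hence tan θ = μ_s = 0.72, so θ = arctan(0.72) = 35.7539°.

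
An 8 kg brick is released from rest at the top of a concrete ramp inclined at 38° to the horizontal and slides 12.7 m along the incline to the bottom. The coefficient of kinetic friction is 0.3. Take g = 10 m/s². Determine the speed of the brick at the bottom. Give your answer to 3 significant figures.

The weight component along the incline is mg sin 38° = 49.253 N and the normal force is N = mg cos 38° = 63.041 N.
Friction up the slope is f = μN = 0.3 × 63.041 = 18.912 N, so the net downslope force is 49.253 − 18.912 = 30.341 N and a = 30.341 / 8 = 3.7926 m/s².
Starting from rest over a distance of 12.7 m, v² = 2aL = 2 × 3.7926 × 12.7 = 96.3320, so v = 9.8149 m/s.

9.81 m/s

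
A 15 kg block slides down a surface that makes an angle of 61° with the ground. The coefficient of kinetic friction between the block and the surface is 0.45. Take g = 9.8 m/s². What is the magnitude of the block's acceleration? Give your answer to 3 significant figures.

Resolving the weight along the incline: the component pulling the block down the slope is mg sin 61° = 15 × 9.8 × 0.8746 = 128.566 N, and the normal force is N = mg cos 61° = 15 × 9.8 × 0.4848 = 71.266 N.
Kinetic friction acts up the slope with magnitude f = μN = 0.45 × 71.266 = 32.070 N.
Net force along the incline is 128.566 − 32.070 = 96.496 N, so a = 96.496 / 15 = 6.4331 m/s².

6.43 m/s²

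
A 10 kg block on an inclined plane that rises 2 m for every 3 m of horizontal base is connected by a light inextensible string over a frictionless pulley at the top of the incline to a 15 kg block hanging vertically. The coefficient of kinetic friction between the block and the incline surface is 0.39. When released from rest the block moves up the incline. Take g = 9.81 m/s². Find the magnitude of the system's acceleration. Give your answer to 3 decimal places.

2.436 m/s²

For the block on the incline: the weight component along the slope is m₁g sin 33.69° = 10 × 9.81 × 0.5547 = 54.416 N and the normal force is N = m₁g cos 33.69° = 81.624 N.
Kinetic friction opposes the block's motion up the incline: f = μN = 0.39 × 81.624 = 31.833 N acting down the slope.
Newton's second law for the block (up-slope positive): T − 54.416 − 31.833 = 10 a. For the hanging block (downward positive): 15 × 9.81 − T = 15 a.
Adding the two equations eliminates T: 60.901 = 25 a, so a = 2.4360 m/s².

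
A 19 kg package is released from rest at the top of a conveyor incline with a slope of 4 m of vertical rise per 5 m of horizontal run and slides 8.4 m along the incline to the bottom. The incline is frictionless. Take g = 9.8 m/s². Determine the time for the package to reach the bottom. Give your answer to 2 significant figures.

1.7 s

The weight component along the incline is mg sin 38.66° = 116.318 N and the normal force is N = mg cos 38.66° = 145.398 N.
With no friction, a = g sin 38.66° = 6.1220 m/s².
Starting from rest, L = ½at², so t = √(2L/a) = √(2 × 8.4 / 6.1220) = 1.6566 s.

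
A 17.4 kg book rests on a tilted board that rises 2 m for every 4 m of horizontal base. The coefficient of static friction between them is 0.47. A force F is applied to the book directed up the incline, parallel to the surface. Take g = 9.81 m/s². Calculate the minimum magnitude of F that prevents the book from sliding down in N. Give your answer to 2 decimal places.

The normal force is N = mg cos 26.57° = 152.673 N. With F at its minimum the book is on the verge of sliding down, so static friction is at its maximum μ_s N = 0.47 × 152.673 = 71.756 N and acts up the slope.
Equilibrium along the incline: F + μ_s N = mg sin 26.57°, so F = 76.337 − 71.756 = 4.581 N.

4.58 N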